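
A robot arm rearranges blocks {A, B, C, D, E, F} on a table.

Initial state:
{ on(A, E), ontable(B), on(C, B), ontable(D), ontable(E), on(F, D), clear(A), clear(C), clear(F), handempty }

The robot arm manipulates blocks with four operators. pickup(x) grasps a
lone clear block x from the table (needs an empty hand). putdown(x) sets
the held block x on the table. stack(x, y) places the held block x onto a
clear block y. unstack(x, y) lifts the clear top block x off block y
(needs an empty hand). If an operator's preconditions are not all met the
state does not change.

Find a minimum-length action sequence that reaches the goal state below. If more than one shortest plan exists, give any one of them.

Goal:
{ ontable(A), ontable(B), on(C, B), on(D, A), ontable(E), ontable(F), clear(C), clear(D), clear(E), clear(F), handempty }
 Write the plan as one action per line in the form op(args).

unstack(F, D)
putdown(F)
unstack(A, E)
putdown(A)
pickup(D)
stack(D, A)

step 1 (unstack(F, D)): towers=[B/C; D; E/A] holding=F
step 2 (putdown(F)): towers=[B/C; D; E/A; F] holding=-
step 3 (unstack(A, E)): towers=[B/C; D; E; F] holding=A
step 4 (putdown(A)): towers=[A; B/C; D; E; F] holding=-
step 5 (pickup(D)): towers=[A; B/C; E; F] holding=D
step 6 (stack(D, A)): towers=[A/D; B/C; E; F] holding=-
goal check: towers=[A/D; B/C; E; F] holding=- — reached (length 6, optimal by BFS)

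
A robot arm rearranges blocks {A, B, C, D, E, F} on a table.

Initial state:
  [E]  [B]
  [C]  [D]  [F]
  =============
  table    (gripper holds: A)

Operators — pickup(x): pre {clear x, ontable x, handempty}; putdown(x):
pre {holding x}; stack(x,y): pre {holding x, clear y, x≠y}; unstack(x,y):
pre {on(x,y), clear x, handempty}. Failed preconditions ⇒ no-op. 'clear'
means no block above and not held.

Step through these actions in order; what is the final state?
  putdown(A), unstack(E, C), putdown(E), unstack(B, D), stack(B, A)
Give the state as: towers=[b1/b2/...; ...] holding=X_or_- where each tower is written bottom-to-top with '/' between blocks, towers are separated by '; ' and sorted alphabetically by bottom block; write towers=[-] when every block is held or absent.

towers=[A/B; C; D; E; F] holding=-

step 1 (putdown(A)): towers=[A; C/E; D/B; F] holding=-
step 2 (unstack(E, C)): towers=[A; C; D/B; F] holding=E
step 3 (putdown(E)): towers=[A; C; D/B; E; F] holding=-
step 4 (unstack(B, D)): towers=[A; C; D; E; F] holding=B
step 5 (stack(B, A)): towers=[A/B; C; D; E; F] holding=-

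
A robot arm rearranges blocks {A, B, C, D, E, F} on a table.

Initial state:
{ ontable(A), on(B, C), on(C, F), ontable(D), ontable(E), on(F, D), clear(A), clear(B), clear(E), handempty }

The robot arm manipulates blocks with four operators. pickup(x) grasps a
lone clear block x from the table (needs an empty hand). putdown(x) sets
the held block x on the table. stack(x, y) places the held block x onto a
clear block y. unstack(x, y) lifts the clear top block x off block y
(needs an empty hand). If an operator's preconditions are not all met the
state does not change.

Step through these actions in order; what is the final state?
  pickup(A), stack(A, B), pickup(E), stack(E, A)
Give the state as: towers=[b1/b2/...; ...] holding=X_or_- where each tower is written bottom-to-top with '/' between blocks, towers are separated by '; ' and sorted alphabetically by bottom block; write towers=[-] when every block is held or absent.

towers=[D/F/C/B/A/E] holding=-

step 1 (pickup(A)): towers=[D/F/C/B; E] holding=A
step 2 (stack(A, B)): towers=[D/F/C/B/A; E] holding=-
step 3 (pickup(E)): towers=[D/F/C/B/A] holding=E
step 4 (stack(E, A)): towers=[D/F/C/B/A/E] holding=-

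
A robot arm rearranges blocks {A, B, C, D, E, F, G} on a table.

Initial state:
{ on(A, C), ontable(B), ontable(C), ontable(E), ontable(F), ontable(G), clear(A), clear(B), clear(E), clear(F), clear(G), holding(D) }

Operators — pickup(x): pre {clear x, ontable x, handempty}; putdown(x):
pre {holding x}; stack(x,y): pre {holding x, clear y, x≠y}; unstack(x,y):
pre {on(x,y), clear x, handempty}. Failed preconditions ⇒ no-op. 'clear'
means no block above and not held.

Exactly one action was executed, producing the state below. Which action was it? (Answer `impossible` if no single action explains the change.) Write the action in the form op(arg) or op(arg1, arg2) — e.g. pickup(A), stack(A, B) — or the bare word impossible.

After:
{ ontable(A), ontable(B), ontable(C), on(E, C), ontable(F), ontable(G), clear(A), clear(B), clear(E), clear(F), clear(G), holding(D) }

target: towers=[A; B; C/E; F; G] holding=D
        putdown(D) → towers=[B; C/A; D; E; F; G] holding=-
       stack(D, B) → towers=[B/D; C/A; E; F; G] holding=-
       stack(D, F) → towers=[B; C/A; E; F/D; G] holding=-
       stack(D, G) → towers=[B; C/A; E; F; G/D] holding=-
       stack(D, A) → towers=[B; C/A/D; E; F; G] holding=-
       stack(D, E) → towers=[B; C/A; E/D; F; G] holding=-
none of the 6 applicable actions match → impossible

impossible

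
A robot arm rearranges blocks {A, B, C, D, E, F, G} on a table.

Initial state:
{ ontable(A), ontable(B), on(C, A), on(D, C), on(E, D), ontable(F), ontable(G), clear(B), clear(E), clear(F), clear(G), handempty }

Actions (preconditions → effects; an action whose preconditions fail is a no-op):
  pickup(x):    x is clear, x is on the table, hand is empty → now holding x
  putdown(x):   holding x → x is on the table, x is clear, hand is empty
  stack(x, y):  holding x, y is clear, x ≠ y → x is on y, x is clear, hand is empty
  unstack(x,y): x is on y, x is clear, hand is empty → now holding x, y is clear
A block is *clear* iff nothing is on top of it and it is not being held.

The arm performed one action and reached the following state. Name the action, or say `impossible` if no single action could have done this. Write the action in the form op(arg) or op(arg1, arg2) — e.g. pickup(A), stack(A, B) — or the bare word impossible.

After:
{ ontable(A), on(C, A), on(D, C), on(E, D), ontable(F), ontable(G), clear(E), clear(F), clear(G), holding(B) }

pickup(B)

target: towers=[A/C/D/E; F; G] holding=B
         pickup(B) → towers=[A/C/D/E; F; G] holding=B  ← match
         pickup(F) → towers=[A/C/D/E; B; G] holding=F
         pickup(G) → towers=[A/C/D/E; B; F] holding=G
     unstack(E, D) → towers=[A/C/D; B; F; G] holding=E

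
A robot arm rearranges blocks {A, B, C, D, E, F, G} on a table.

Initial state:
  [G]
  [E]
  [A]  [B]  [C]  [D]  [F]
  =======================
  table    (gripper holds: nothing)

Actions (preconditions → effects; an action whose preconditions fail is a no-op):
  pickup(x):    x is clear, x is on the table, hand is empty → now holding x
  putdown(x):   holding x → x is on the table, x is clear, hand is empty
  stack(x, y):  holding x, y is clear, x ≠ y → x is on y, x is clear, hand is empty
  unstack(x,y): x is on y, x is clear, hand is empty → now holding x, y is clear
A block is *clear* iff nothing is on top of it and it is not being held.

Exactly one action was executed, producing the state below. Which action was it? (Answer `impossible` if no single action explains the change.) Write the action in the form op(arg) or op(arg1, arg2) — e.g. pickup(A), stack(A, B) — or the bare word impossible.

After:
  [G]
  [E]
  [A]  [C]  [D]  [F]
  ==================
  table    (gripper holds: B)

target: towers=[A/E/G; C; D; F] holding=B
         pickup(B) → towers=[A/E/G; C; D; F] holding=B  ← match
         pickup(F) → towers=[A/E/G; B; C; D] holding=F
     unstack(G, E) → towers=[A/E; B; C; D; F] holding=G
         pickup(D) → towers=[A/E/G; B; C; F] holding=D
         pickup(C) → towers=[A/E/G; B; D; F] holding=C

pickup(B)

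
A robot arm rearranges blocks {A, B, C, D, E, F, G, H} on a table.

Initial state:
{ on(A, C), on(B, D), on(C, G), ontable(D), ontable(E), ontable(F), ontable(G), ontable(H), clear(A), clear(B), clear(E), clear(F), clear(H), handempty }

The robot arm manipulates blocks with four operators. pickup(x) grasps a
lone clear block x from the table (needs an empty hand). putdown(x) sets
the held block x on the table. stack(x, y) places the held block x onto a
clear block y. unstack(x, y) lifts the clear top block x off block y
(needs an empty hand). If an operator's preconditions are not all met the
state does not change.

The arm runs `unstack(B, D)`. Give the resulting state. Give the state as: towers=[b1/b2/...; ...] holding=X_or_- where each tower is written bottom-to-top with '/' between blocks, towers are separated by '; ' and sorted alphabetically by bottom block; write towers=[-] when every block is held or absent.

before: towers=[D/B; E; F; G/C/A; H] holding=-
pre[unstack(B, D)]: on(B,D) ok, clear(B) ok, handempty ok
all met → apply unstack(B, D)
after:  towers=[D; E; F; G/C/A; H] holding=B

towers=[D; E; F; G/C/A; H] holding=B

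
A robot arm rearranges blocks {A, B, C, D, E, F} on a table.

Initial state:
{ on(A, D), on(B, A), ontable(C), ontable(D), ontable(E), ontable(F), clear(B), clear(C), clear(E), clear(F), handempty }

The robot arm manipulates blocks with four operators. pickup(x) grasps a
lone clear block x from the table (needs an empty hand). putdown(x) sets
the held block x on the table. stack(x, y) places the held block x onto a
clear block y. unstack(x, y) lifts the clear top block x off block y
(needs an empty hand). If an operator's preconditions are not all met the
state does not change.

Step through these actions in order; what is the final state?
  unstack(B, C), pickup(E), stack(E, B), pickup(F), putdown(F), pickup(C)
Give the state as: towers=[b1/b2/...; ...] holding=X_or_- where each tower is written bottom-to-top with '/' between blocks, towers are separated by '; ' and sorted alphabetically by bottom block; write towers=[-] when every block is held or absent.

step 1 (unstack(B, C)) [no-op]: towers=[C; D/A/B; E; F] holding=-
step 2 (pickup(E)): towers=[C; D/A/B; F] holding=E
step 3 (stack(E, B)): towers=[C; D/A/B/E; F] holding=-
step 4 (pickup(F)): towers=[C; D/A/B/E] holding=F
step 5 (putdown(F)): towers=[C; D/A/B/E; F] holding=-
step 6 (pickup(C)): towers=[D/A/B/E; F] holding=C

towers=[D/A/B/E; F] holding=C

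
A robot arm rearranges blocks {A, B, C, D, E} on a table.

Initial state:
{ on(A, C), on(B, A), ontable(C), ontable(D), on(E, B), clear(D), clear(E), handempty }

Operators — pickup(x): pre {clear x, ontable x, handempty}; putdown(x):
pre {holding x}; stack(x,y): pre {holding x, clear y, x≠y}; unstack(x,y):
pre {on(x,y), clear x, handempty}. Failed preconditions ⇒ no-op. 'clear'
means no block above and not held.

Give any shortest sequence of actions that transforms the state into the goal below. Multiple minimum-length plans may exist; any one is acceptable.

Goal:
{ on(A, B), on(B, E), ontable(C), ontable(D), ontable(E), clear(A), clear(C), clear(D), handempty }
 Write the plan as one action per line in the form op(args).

unstack(E, B)
putdown(E)
unstack(B, A)
stack(B, E)
unstack(A, C)
stack(A, B)

step 1 (unstack(E, B)): towers=[C/A/B; D] holding=E
step 2 (putdown(E)): towers=[C/A/B; D; E] holding=-
step 3 (unstack(B, A)): towers=[C/A; D; E] holding=B
step 4 (stack(B, E)): towers=[C/A; D; E/B] holding=-
step 5 (unstack(A, C)): towers=[C; D; E/B] holding=A
step 6 (stack(A, B)): towers=[C; D; E/B/A] holding=-
goal check: towers=[C; D; E/B/A] holding=- — reached (length 6, optimal by BFS)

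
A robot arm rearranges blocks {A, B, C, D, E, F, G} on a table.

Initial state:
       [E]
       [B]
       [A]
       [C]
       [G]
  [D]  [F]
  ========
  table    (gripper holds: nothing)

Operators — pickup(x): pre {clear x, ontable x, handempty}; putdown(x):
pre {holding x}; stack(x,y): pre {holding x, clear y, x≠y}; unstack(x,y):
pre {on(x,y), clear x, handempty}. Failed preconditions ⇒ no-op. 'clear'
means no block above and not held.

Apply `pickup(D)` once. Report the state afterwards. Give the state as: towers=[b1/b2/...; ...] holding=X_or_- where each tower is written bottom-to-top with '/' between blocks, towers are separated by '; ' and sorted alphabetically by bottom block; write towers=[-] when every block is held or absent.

before: towers=[D; F/G/C/A/B/E] holding=-
pre[pickup(D)]: clear(D) ok, ontable(D) ok, handempty ok
all met → apply pickup(D)
after:  towers=[F/G/C/A/B/E] holding=D

towers=[F/G/C/A/B/E] holding=D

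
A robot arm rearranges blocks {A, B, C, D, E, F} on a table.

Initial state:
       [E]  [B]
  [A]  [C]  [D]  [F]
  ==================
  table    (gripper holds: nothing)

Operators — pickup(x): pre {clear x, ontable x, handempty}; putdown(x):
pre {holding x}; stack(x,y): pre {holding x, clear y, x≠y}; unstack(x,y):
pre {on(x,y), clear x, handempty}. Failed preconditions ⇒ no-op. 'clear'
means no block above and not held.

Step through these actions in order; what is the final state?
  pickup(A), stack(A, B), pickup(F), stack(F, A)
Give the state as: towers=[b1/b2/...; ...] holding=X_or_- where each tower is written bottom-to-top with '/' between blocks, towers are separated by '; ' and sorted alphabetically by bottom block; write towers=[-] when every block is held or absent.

towers=[C/E; D/B/A/F] holding=-

step 1 (pickup(A)): towers=[C/E; D/B; F] holding=A
step 2 (stack(A, B)): towers=[C/E; D/B/A; F] holding=-
step 3 (pickup(F)): towers=[C/E; D/B/A] holding=F
step 4 (stack(F, A)): towers=[C/E; D/B/A/F] holding=-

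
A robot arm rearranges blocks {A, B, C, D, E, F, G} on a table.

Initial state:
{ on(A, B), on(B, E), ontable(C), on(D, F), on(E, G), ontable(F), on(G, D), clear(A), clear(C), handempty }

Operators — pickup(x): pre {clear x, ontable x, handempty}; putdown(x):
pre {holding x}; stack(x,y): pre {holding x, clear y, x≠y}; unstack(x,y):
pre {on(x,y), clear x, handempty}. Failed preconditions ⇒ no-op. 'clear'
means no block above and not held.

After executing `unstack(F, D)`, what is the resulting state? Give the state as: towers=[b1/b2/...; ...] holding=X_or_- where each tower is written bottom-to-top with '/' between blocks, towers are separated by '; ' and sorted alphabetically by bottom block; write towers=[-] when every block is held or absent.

towers=[C; F/D/G/E/B/A] holding=-

before: towers=[C; F/D/G/E/B/A] holding=-
pre[unstack(F, D)]: on(F,D) fail, clear(F) fail, handempty ok
on(F,D), clear(F) unmet → unstack(F, D) is a no-op
after:  towers=[C; F/D/G/E/B/A] holding=-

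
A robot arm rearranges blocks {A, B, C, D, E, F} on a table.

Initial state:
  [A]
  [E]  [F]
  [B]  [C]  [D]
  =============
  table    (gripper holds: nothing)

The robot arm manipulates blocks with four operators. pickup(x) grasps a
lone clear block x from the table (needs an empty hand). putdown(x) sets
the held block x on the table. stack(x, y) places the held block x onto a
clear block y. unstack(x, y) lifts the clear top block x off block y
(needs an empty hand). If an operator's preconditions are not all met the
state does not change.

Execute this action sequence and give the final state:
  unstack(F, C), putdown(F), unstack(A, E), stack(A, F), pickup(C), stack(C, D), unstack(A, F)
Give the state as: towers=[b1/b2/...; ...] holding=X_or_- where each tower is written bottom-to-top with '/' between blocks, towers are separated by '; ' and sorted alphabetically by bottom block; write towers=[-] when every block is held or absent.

step 1 (unstack(F, C)): towers=[B/E/A; C; D] holding=F
step 2 (putdown(F)): towers=[B/E/A; C; D; F] holding=-
step 3 (unstack(A, E)): towers=[B/E; C; D; F] holding=A
step 4 (stack(A, F)): towers=[B/E; C; D; F/A] holding=-
step 5 (pickup(C)): towers=[B/E; D; F/A] holding=C
step 6 (stack(C, D)): towers=[B/E; D/C; F/A] holding=-
step 7 (unstack(A, F)): towers=[B/E; D/C; F] holding=A

towers=[B/E; D/C; F] holding=A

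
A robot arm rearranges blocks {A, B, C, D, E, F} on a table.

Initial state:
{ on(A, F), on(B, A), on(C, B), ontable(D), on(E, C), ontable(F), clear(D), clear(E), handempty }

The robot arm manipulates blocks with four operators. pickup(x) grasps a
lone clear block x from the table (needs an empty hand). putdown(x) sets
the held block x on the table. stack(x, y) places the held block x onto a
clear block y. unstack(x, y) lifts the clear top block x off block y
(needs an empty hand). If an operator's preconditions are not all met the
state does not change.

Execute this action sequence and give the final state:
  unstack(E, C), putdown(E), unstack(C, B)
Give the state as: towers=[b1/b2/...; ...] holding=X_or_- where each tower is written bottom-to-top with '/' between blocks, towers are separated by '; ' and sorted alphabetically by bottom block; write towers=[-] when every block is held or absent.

towers=[D; E; F/A/B] holding=C

step 1 (unstack(E, C)): towers=[D; F/A/B/C] holding=E
step 2 (putdown(E)): towers=[D; E; F/A/B/C] holding=-
step 3 (unstack(C, B)): towers=[D; E; F/A/B] holding=C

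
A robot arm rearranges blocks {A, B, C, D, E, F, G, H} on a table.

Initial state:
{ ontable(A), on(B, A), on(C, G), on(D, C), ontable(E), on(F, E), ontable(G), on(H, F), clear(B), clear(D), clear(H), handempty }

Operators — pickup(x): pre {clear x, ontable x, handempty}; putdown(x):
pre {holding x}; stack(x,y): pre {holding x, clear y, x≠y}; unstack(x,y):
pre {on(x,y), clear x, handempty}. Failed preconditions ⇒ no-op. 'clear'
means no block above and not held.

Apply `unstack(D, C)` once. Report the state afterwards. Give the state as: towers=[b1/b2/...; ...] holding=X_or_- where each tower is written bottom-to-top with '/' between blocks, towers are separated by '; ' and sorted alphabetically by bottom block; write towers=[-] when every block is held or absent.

towers=[A/B; E/F/H; G/C] holding=D

before: towers=[A/B; E/F/H; G/C/D] holding=-
pre[unstack(D, C)]: on(D,C) yes, clear(D) yes, handempty yes
all met → apply unstack(D, C)
after:  towers=[A/B; E/F/H; G/C] holding=D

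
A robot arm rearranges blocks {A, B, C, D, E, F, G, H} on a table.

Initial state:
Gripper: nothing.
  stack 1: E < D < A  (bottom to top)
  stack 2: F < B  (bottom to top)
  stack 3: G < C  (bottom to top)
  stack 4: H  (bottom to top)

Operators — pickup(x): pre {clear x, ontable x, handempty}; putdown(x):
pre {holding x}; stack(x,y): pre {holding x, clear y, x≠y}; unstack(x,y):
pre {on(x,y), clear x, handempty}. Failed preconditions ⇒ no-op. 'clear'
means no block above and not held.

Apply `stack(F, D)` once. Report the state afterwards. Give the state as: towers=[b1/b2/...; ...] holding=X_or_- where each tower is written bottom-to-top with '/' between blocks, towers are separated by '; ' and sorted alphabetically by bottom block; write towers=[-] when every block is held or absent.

before: towers=[E/D/A; F/B; G/C; H] holding=-
pre[stack(F, D)]: holding(F) no, clear(D) no, F≠D yes
holding(F), clear(D) unmet → stack(F, D) is a no-op
after:  towers=[E/D/A; F/B; G/C; H] holding=-

towers=[E/D/A; F/B; G/C; H] holding=-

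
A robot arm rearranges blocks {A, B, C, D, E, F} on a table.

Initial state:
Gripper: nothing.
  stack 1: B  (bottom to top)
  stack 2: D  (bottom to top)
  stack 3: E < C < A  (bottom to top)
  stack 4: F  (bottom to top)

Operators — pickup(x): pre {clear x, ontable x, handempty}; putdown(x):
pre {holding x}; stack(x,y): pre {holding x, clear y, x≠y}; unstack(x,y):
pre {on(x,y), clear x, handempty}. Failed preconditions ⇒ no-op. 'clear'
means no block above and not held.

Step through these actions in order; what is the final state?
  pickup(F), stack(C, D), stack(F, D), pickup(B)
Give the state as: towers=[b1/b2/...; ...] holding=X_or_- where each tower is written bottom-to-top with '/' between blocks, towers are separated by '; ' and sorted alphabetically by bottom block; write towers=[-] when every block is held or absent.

step 1 (pickup(F)): towers=[B; D; E/C/A] holding=F
step 2 (stack(C, D)) [no-op]: towers=[B; D; E/C/A] holding=F
step 3 (stack(F, D)): towers=[B; D/F; E/C/A] holding=-
step 4 (pickup(B)): towers=[D/F; E/C/A] holding=B

towers=[D/F; E/C/A] holding=B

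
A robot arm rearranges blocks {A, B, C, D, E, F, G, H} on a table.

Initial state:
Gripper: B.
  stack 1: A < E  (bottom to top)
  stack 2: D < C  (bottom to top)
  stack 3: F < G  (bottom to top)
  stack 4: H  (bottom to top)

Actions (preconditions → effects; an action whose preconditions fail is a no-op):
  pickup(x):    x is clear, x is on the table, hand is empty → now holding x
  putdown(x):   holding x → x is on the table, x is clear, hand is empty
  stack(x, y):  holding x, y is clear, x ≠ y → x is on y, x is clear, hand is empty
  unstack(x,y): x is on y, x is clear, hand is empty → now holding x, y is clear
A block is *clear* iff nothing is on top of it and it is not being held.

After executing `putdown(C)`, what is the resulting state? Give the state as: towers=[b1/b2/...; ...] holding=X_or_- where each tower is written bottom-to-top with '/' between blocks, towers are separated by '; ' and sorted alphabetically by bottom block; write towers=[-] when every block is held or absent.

before: towers=[A/E; D/C; F/G; H] holding=B
pre[putdown(C)]: holding(C) no
holding(C) unmet → putdown(C) is a no-op
after:  towers=[A/E; D/C; F/G; H] holding=B

towers=[A/E; D/C; F/G; H] holding=B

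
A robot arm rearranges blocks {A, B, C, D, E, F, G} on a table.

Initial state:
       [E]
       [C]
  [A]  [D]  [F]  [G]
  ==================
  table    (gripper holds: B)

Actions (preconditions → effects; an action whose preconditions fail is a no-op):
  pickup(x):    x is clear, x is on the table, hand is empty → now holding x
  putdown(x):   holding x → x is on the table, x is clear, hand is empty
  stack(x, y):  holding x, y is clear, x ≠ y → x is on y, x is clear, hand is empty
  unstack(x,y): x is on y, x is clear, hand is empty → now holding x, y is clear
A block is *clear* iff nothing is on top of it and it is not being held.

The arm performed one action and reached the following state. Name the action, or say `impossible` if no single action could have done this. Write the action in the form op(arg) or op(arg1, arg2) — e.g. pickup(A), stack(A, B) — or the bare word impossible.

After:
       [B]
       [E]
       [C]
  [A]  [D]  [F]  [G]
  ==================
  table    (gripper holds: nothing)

stack(B, E)

target: towers=[A; D/C/E/B; F; G] holding=-
        putdown(B) → towers=[A; B; D/C/E; F; G] holding=-
       stack(B, F) → towers=[A; D/C/E; F/B; G] holding=-
       stack(B, G) → towers=[A; D/C/E; F; G/B] holding=-
       stack(B, A) → towers=[A/B; D/C/E; F; G] holding=-
       stack(B, E) → towers=[A; D/C/E/B; F; G] holding=-  ← match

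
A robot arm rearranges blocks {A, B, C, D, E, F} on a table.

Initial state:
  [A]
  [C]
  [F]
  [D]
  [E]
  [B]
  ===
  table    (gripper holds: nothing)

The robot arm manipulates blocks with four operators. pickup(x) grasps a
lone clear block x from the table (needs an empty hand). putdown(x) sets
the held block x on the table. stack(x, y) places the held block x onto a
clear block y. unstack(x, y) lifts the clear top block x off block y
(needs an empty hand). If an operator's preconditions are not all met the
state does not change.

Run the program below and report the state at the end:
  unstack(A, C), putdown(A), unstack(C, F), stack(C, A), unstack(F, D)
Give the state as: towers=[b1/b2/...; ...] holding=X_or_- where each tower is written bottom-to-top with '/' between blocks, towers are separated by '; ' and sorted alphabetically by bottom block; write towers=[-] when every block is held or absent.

step 1 (unstack(A, C)): towers=[B/E/D/F/C] holding=A
step 2 (putdown(A)): towers=[A; B/E/D/F/C] holding=-
step 3 (unstack(C, F)): towers=[A; B/E/D/F] holding=C
step 4 (stack(C, A)): towers=[A/C; B/E/D/F] holding=-
step 5 (unstack(F, D)): towers=[A/C; B/E/D] holding=F

towers=[A/C; B/E/D] holding=F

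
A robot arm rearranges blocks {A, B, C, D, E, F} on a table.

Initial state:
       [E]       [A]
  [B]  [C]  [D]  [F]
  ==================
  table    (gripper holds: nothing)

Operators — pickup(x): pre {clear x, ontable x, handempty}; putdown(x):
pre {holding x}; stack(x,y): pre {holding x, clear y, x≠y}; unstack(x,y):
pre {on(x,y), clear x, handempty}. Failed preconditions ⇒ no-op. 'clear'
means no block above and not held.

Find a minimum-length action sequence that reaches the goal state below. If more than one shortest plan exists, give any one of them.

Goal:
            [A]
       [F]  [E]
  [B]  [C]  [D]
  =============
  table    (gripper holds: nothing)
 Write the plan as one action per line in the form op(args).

step 1 (unstack(E, C)): towers=[B; C; D; F/A] holding=E
step 2 (stack(E, D)): towers=[B; C; D/E; F/A] holding=-
step 3 (unstack(A, F)): towers=[B; C; D/E; F] holding=A
step 4 (stack(A, E)): towers=[B; C; D/E/A; F] holding=-
step 5 (pickup(F)): towers=[B; C; D/E/A] holding=F
step 6 (stack(F, C)): towers=[B; C/F; D/E/A] holding=-
goal check: towers=[B; C/F; D/E/A] holding=- — reached (length 6, optimal by BFS)

unstack(E, C)
stack(E, D)
unstack(A, F)
stack(A, E)
pickup(F)
stack(F, C)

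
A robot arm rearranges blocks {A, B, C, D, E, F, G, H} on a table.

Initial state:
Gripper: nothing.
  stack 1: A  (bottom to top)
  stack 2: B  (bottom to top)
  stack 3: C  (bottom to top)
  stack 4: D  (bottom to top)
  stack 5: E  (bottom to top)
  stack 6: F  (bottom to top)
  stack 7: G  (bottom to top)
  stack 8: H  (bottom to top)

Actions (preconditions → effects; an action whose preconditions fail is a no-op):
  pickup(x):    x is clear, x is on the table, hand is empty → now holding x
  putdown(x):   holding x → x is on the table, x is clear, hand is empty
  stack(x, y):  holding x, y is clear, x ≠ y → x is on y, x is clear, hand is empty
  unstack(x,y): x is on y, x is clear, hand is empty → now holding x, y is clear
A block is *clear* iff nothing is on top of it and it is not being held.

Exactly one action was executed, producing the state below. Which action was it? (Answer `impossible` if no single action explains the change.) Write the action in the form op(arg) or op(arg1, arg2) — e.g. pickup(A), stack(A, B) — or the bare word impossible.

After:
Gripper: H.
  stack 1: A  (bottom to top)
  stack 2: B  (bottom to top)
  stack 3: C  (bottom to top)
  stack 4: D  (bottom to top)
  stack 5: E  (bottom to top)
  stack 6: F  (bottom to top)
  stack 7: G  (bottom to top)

pickup(H)

target: towers=[A; B; C; D; E; F; G] holding=H
         pickup(G) → towers=[A; B; C; D; E; F; H] holding=G
         pickup(A) → towers=[B; C; D; E; F; G; H] holding=A
         pickup(E) → towers=[A; B; C; D; F; G; H] holding=E
         pickup(H) → towers=[A; B; C; D; E; F; G] holding=H  ← match
         pickup(B) → towers=[A; C; D; E; F; G; H] holding=B
         pickup(F) → towers=[A; B; C; D; E; G; H] holding=F
         pickup(D) → towers=[A; B; C; E; F; G; H] holding=D
         pickup(C) → towers=[A; B; D; E; F; G; H] holding=C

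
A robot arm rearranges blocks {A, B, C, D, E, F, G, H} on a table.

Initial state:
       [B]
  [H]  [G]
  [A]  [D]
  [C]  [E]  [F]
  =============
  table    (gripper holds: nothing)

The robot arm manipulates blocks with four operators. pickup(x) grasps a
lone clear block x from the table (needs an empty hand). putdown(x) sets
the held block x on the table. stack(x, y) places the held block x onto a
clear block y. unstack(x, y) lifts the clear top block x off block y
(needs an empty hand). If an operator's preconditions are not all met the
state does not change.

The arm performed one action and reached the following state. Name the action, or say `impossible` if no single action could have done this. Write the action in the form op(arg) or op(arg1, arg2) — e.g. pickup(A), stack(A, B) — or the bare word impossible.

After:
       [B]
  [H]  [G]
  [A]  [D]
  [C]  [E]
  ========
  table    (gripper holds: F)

pickup(F)

target: towers=[C/A/H; E/D/G/B] holding=F
     unstack(H, A) → towers=[C/A; E/D/G/B; F] holding=H
     unstack(B, G) → towers=[C/A/H; E/D/G; F] holding=B
         pickup(F) → towers=[C/A/H; E/D/G/B] holding=F  ← match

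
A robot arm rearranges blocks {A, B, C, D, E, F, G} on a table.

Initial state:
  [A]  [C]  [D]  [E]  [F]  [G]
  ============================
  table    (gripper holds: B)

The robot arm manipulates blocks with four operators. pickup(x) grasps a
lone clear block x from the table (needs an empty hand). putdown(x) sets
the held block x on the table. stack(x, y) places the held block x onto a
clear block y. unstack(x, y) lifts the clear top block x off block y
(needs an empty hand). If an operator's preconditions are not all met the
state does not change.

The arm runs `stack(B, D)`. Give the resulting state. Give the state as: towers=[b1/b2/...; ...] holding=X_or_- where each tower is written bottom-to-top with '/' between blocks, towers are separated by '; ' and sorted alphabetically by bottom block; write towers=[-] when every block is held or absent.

towers=[A; C; D/B; E; F; G] holding=-

before: towers=[A; C; D; E; F; G] holding=B
pre[stack(B, D)]: holding(B) ✓, clear(D) ✓, B≠D ✓
all met → apply stack(B, D)
after:  towers=[A; C; D/B; E; F; G] holding=-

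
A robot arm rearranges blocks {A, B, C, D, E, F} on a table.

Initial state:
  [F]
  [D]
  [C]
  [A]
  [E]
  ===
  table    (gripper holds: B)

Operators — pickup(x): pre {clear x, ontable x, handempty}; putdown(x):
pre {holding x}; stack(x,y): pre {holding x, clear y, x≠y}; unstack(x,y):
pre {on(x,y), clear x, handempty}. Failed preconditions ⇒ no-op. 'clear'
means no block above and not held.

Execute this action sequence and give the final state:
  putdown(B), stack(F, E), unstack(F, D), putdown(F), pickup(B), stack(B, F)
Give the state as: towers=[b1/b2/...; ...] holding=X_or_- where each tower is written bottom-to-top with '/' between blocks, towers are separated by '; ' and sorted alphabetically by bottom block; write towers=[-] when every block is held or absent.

step 1 (putdown(B)): towers=[B; E/A/C/D/F] holding=-
step 2 (stack(F, E)) [no-op]: towers=[B; E/A/C/D/F] holding=-
step 3 (unstack(F, D)): towers=[B; E/A/C/D] holding=F
step 4 (putdown(F)): towers=[B; E/A/C/D; F] holding=-
step 5 (pickup(B)): towers=[E/A/C/D; F] holding=B
step 6 (stack(B, F)): towers=[E/A/C/D; F/B] holding=-

towers=[E/A/C/D; F/B] holding=-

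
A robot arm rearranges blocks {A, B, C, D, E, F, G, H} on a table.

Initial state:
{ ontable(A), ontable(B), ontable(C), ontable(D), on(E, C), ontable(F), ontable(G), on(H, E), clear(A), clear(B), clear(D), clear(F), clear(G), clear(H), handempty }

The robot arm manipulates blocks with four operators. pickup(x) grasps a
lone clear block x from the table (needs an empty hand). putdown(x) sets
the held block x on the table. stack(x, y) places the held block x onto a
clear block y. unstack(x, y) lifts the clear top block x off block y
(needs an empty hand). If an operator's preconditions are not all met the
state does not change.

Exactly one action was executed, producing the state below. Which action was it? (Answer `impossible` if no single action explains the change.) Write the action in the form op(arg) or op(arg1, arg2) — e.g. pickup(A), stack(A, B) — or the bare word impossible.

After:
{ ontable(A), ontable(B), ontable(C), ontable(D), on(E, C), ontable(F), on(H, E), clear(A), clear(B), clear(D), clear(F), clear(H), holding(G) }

pickup(G)

target: towers=[A; B; C/E/H; D; F] holding=G
         pickup(G) → towers=[A; B; C/E/H; D; F] holding=G  ← match
         pickup(A) → towers=[B; C/E/H; D; F; G] holding=A
     unstack(H, E) → towers=[A; B; C/E; D; F; G] holding=H
         pickup(B) → towers=[A; C/E/H; D; F; G] holding=B
         pickup(F) → towers=[A; B; C/E/H; D; G] holding=F
         pickup(D) → towers=[A; B; C/E/H; F; G] holding=D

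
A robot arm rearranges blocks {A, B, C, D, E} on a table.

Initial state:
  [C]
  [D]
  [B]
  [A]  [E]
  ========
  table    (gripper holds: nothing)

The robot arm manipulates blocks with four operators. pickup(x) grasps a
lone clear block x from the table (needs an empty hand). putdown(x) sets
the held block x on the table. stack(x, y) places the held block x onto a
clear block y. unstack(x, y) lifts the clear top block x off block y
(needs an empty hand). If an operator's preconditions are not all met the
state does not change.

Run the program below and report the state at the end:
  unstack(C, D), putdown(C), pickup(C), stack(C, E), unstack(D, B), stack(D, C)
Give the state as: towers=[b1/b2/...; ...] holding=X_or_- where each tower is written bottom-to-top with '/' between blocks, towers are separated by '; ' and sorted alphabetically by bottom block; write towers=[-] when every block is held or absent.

step 1 (unstack(C, D)): towers=[A/B/D; E] holding=C
step 2 (putdown(C)): towers=[A/B/D; C; E] holding=-
step 3 (pickup(C)): towers=[A/B/D; E] holding=C
step 4 (stack(C, E)): towers=[A/B/D; E/C] holding=-
step 5 (unstack(D, B)): towers=[A/B; E/C] holding=D
step 6 (stack(D, C)): towers=[A/B; E/C/D] holding=-

towers=[A/B; E/C/D] holding=-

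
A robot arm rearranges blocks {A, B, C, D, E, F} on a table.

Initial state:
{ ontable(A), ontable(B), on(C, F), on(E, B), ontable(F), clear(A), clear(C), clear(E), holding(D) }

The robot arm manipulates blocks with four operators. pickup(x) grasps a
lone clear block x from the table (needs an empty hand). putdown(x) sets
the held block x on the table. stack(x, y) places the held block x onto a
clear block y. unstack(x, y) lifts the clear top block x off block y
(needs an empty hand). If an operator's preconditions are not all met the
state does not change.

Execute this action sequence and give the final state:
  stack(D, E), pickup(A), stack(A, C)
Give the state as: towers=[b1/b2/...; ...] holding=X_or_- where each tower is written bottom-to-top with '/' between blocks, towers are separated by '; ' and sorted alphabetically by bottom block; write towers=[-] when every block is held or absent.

step 1 (stack(D, E)): towers=[A; B/E/D; F/C] holding=-
step 2 (pickup(A)): towers=[B/E/D; F/C] holding=A
step 3 (stack(A, C)): towers=[B/E/D; F/C/A] holding=-

towers=[B/E/D; F/C/A] holding=-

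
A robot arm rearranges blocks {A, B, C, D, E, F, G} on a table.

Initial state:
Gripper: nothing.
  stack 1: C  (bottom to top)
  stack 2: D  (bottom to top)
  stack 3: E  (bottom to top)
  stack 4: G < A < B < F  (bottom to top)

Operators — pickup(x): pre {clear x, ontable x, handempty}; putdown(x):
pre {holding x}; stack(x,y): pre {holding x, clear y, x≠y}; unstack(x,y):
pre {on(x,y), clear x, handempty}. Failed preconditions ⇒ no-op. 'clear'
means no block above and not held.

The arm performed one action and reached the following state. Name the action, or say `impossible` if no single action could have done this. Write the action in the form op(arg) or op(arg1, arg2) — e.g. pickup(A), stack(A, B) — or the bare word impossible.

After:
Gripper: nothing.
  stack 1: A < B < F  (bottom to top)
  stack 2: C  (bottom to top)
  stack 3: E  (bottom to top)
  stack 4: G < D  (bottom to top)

target: towers=[A/B/F; C; E; G/D] holding=-
     unstack(F, B) → towers=[C; D; E; G/A/B] holding=F
         pickup(D) → towers=[C; E; G/A/B/F] holding=D
         pickup(E) → towers=[C; D; G/A/B/F] holding=E
         pickup(C) → towers=[D; E; G/A/B/F] holding=C
none of the 4 applicable actions match → impossible

impossible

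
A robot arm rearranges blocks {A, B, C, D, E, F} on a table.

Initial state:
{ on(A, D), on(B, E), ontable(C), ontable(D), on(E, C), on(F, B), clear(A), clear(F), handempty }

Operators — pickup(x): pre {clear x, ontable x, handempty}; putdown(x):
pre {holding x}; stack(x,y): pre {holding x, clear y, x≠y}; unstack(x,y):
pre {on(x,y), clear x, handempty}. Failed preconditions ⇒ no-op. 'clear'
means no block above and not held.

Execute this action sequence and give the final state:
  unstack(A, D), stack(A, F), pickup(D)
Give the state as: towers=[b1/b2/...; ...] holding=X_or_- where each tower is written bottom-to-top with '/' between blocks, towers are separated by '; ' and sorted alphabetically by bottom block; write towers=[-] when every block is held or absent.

step 1 (unstack(A, D)): towers=[C/E/B/F; D] holding=A
step 2 (stack(A, F)): towers=[C/E/B/F/A; D] holding=-
step 3 (pickup(D)): towers=[C/E/B/F/A] holding=D

towers=[C/E/B/F/A] holding=D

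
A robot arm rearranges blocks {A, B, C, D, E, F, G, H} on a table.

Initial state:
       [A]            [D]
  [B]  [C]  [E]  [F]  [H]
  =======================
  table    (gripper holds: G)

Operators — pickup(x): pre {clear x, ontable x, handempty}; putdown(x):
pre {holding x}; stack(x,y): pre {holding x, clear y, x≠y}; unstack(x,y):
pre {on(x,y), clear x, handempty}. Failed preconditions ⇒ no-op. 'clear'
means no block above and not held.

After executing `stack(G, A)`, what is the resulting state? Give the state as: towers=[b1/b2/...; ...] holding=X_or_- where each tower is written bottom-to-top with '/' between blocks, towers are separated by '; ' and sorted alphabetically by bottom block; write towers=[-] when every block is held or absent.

before: towers=[B; C/A; E; F; H/D] holding=G
pre[stack(G, A)]: holding(G) yes, clear(A) yes, G≠A yes
all met → apply stack(G, A)
after:  towers=[B; C/A/G; E; F; H/D] holding=-

towers=[B; C/A/G; E; F; H/D] holding=-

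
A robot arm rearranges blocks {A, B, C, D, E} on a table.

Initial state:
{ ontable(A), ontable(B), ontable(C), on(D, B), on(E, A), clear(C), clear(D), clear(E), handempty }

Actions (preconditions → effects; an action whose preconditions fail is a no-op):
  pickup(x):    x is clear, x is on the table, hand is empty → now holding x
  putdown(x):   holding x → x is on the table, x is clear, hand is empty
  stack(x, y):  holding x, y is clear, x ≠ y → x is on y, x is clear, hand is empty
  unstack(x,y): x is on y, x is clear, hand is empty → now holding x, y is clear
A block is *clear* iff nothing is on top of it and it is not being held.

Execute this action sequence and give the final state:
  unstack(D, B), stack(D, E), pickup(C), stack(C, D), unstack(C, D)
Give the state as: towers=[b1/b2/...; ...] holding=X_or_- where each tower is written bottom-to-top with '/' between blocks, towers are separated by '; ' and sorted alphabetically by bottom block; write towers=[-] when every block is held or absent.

step 1 (unstack(D, B)): towers=[A/E; B; C] holding=D
step 2 (stack(D, E)): towers=[A/E/D; B; C] holding=-
step 3 (pickup(C)): towers=[A/E/D; B] holding=C
step 4 (stack(C, D)): towers=[A/E/D/C; B] holding=-
step 5 (unstack(C, D)): towers=[A/E/D; B] holding=C

towers=[A/E/D; B] holding=C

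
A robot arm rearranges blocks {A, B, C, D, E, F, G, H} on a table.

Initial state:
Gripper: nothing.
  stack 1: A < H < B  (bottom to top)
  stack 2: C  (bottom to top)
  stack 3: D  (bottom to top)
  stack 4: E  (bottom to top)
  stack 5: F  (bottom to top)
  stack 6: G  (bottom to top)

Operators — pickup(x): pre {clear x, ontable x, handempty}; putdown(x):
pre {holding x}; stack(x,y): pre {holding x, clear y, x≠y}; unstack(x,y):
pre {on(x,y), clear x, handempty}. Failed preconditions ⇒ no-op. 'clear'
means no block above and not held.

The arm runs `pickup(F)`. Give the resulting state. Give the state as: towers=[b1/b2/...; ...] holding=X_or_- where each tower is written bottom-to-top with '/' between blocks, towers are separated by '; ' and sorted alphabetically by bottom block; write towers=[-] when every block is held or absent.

before: towers=[A/H/B; C; D; E; F; G] holding=-
pre[pickup(F)]: clear(F) ok, ontable(F) ok, handempty ok
all met → apply pickup(F)
after:  towers=[A/H/B; C; D; E; G] holding=F

towers=[A/H/B; C; D; E; G] holding=F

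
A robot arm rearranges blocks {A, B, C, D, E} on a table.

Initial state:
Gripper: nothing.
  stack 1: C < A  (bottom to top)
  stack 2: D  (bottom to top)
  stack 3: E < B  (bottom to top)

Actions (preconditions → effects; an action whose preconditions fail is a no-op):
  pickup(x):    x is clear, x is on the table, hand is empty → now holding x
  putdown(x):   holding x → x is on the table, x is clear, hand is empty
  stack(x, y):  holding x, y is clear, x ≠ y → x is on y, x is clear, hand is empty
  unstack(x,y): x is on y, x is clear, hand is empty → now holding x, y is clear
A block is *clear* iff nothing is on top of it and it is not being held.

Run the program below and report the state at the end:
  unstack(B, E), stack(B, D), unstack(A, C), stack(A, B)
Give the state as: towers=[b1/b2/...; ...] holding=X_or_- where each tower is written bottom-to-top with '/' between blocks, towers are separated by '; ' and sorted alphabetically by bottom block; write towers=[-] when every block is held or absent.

step 1 (unstack(B, E)): towers=[C/A; D; E] holding=B
step 2 (stack(B, D)): towers=[C/A; D/B; E] holding=-
step 3 (unstack(A, C)): towers=[C; D/B; E] holding=A
step 4 (stack(A, B)): towers=[C; D/B/A; E] holding=-

towers=[C; D/B/A; E] holding=-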